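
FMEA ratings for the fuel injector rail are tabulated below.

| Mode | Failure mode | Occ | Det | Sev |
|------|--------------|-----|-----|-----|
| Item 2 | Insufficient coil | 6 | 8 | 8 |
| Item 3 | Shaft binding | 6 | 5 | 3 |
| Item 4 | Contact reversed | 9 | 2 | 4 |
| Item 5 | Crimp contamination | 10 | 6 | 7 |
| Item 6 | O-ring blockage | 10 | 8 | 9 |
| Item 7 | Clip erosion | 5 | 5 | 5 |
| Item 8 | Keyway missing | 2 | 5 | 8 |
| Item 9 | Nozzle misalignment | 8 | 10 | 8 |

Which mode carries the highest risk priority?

RPN = Severity × Occurrence × Detection:
  Item 2: 8 × 6 × 8 = 384
  Item 3: 3 × 6 × 5 = 90
  Item 4: 4 × 9 × 2 = 72
  Item 5: 7 × 10 × 6 = 420
  Item 6: 9 × 10 × 8 = 720
  Item 7: 5 × 5 × 5 = 125
  Item 8: 8 × 2 × 5 = 80
  Item 9: 8 × 8 × 10 = 640
Highest RPN is 720 → Item 6.

Item 6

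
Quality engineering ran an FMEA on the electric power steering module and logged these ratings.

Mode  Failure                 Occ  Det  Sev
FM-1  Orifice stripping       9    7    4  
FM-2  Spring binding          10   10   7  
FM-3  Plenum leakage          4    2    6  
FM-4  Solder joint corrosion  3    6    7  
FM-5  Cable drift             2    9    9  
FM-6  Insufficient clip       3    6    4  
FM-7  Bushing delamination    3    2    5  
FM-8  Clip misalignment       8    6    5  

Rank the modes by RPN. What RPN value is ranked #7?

48

RPN = Severity × Occurrence × Detection:
  FM-1: 4 × 9 × 7 = 252
  FM-2: 7 × 10 × 10 = 700
  FM-3: 6 × 4 × 2 = 48
  FM-4: 7 × 3 × 6 = 126
  FM-5: 9 × 2 × 9 = 162
  FM-6: 4 × 3 × 6 = 72
  FM-7: 5 × 3 × 2 = 30
  FM-8: 5 × 8 × 6 = 240
Sorted descending: 700, 252, 240, 162, 126, 72, 48, 30.
The seventh-highest RPN is 48 (FM-3).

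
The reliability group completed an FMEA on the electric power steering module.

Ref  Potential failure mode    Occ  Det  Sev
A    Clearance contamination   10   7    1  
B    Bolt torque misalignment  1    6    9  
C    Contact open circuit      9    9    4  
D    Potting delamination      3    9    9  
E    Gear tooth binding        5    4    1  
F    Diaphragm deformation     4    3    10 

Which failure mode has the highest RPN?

RPN = Severity × Occurrence × Detection:
  A: 1 × 10 × 7 = 70
  B: 9 × 1 × 6 = 54
  C: 4 × 9 × 9 = 324
  D: 9 × 3 × 9 = 243
  E: 1 × 5 × 4 = 20
  F: 10 × 4 × 3 = 120
Highest RPN is 324 → C.

C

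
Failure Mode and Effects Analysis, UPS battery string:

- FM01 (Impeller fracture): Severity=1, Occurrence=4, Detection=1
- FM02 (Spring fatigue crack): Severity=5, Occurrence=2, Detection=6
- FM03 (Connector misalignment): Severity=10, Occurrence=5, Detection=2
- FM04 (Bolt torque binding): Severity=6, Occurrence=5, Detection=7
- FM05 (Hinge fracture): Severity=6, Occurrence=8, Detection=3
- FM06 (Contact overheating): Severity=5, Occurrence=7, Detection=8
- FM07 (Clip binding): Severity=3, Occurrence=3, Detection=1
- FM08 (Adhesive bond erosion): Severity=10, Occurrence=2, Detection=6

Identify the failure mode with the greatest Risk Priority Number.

FM06

RPN = Severity × Occurrence × Detection:
  FM01: 1 × 4 × 1 = 4
  FM02: 5 × 2 × 6 = 60
  FM03: 10 × 5 × 2 = 100
  FM04: 6 × 5 × 7 = 210
  FM05: 6 × 8 × 3 = 144
  FM06: 5 × 7 × 8 = 280
  FM07: 3 × 3 × 1 = 9
  FM08: 10 × 2 × 6 = 120
Highest RPN is 280 → FM06.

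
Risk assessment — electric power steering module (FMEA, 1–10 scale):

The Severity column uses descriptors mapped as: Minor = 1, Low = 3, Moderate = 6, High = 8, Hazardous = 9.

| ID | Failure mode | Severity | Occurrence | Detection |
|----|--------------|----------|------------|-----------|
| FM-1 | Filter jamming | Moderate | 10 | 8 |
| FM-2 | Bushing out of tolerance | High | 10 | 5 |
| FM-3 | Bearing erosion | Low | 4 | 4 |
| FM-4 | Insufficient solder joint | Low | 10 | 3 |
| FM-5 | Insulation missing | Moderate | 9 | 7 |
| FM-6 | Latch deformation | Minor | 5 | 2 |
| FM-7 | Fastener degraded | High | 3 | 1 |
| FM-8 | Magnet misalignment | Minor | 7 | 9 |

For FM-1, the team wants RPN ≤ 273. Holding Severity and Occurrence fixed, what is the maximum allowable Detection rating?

4

FM-1: S=6, O=10, D=8 → current RPN = 480.
Fixed product = 60. Need 60 × D ≤ 273, so D ≤ 273/60 = 4.55.
Maximum integer Detection rating = 4 (gives RPN 240; D=5 would give 300 > 273).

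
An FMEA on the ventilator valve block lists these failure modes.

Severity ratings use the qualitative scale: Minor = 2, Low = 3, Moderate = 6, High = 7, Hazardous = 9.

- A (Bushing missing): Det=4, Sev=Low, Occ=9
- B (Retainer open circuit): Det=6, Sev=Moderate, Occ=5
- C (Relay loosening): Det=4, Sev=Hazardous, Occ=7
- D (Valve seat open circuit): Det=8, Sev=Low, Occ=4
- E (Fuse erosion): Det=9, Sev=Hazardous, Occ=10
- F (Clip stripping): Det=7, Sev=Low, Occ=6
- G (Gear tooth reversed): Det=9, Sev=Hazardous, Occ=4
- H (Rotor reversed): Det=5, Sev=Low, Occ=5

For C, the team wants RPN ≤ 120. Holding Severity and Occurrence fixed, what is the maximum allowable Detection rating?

1

C: S=9, O=7, D=4 → current RPN = 252.
Fixed product = 63. Need 63 × D ≤ 120, so D ≤ 120/63 = 1.90.
Maximum integer Detection rating = 1 (gives RPN 63; D=2 would give 126 > 120).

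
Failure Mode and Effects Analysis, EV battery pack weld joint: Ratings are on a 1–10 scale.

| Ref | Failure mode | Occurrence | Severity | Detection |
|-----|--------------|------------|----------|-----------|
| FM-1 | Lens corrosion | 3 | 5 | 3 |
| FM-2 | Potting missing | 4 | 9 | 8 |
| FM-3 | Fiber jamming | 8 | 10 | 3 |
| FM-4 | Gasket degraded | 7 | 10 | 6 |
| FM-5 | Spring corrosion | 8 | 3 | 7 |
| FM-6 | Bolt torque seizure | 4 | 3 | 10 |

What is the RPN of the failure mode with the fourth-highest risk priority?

168

RPN = Severity × Occurrence × Detection:
  FM-1: 5 × 3 × 3 = 45
  FM-2: 9 × 4 × 8 = 288
  FM-3: 10 × 8 × 3 = 240
  FM-4: 10 × 7 × 6 = 420
  FM-5: 3 × 8 × 7 = 168
  FM-6: 3 × 4 × 10 = 120
Sorted descending: 420, 288, 240, 168, 120, 45.
The fourth-highest RPN is 168 (FM-5).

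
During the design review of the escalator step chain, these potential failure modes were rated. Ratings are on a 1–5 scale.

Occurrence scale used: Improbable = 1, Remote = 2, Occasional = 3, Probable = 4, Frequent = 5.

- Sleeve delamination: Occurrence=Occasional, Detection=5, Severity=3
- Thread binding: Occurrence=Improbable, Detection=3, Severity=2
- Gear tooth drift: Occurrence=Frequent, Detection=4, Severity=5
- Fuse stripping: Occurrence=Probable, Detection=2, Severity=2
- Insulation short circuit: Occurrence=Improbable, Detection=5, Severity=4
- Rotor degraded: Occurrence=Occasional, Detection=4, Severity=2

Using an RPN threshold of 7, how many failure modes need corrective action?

5

RPN = Severity × Occurrence × Detection:
  Sleeve delamination: 3 × 3 × 5 = 45
  Thread binding: 2 × 1 × 3 = 6
  Gear tooth drift: 5 × 5 × 4 = 100
  Fuse stripping: 2 × 4 × 2 = 16
  Insulation short circuit: 4 × 1 × 5 = 20
  Rotor degraded: 2 × 3 × 4 = 24
Modes with RPN ≥ 7: Sleeve delamination (45), Gear tooth drift (100), Fuse stripping (16), Insulation short circuit (20), Rotor degraded (24) → 5.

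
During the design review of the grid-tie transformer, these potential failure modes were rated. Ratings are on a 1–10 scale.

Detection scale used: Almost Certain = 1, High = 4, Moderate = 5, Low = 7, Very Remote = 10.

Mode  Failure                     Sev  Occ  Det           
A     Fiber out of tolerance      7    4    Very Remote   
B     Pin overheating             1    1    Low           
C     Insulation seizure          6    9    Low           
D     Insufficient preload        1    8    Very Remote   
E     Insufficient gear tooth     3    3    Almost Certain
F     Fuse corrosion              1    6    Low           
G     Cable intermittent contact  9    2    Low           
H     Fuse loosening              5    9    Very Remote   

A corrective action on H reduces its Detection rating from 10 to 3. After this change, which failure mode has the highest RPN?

RPN = Severity × Occurrence × Detection:
  A: 7 × 4 × 10 = 280
  B: 1 × 1 × 7 = 7
  C: 6 × 9 × 7 = 378
  D: 1 × 8 × 10 = 80
  E: 3 × 3 × 1 = 9
  F: 1 × 6 × 7 = 42
  G: 9 × 2 × 7 = 126
  H: 5 × 9 × 10 = 450
After action: H → 5 × 9 × 3 = 135.
Revised RPNs: C=378, A=280, H=135, G=126, D=80, F=42, E=9, B=7.
Highest is now C (378).

C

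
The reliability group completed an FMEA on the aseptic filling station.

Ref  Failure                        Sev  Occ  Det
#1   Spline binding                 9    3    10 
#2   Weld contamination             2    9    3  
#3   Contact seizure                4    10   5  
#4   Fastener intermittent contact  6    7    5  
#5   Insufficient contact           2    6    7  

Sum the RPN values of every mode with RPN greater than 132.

680

RPN = Severity × Occurrence × Detection:
  #1: 9 × 3 × 10 = 270
  #2: 2 × 9 × 3 = 54
  #3: 4 × 10 × 5 = 200
  #4: 6 × 7 × 5 = 210
  #5: 2 × 6 × 7 = 84
RPN > 132: #1 (270), #3 (200), #4 (210).
Sum: 270 + 200 + 210 = 680.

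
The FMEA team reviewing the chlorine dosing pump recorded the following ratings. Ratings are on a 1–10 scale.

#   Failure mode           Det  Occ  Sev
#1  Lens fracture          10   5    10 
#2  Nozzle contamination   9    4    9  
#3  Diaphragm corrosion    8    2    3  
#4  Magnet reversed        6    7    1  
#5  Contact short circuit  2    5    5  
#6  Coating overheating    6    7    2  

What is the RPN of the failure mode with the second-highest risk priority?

324

RPN = Severity × Occurrence × Detection:
  #1: 10 × 5 × 10 = 500
  #2: 9 × 4 × 9 = 324
  #3: 3 × 2 × 8 = 48
  #4: 1 × 7 × 6 = 42
  #5: 5 × 5 × 2 = 50
  #6: 2 × 7 × 6 = 84
Sorted descending: 500, 324, 84, 50, 48, 42.
The second-highest RPN is 324 (#2).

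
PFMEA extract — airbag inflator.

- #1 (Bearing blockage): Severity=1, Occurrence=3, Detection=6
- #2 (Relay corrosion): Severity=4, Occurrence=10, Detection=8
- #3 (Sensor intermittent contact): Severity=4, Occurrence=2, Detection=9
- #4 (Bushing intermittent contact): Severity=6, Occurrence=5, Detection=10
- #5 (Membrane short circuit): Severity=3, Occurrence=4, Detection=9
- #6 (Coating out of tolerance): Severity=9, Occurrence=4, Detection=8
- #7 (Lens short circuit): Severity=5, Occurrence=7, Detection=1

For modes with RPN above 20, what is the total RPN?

1123

RPN = Severity × Occurrence × Detection:
  #1: 1 × 3 × 6 = 18
  #2: 4 × 10 × 8 = 320
  #3: 4 × 2 × 9 = 72
  #4: 6 × 5 × 10 = 300
  #5: 3 × 4 × 9 = 108
  #6: 9 × 4 × 8 = 288
  #7: 5 × 7 × 1 = 35
RPN > 20: #2 (320), #3 (72), #4 (300), #5 (108), #6 (288), #7 (35).
Sum: 320 + 72 + 300 + 108 + 288 + 35 = 1123.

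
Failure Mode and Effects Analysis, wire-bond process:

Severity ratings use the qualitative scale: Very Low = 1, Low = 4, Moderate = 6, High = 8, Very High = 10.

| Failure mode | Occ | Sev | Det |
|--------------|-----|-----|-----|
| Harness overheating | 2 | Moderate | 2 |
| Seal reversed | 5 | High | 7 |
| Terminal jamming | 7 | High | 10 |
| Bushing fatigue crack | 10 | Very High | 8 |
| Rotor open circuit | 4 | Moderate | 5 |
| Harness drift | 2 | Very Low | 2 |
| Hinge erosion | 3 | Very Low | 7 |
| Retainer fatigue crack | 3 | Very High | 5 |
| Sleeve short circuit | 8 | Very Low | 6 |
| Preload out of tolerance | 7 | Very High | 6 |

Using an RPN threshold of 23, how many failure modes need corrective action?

8

RPN = Severity × Occurrence × Detection:
  Harness overheating: 6 × 2 × 2 = 24
  Seal reversed: 8 × 5 × 7 = 280
  Terminal jamming: 8 × 7 × 10 = 560
  Bushing fatigue crack: 10 × 10 × 8 = 800
  Rotor open circuit: 6 × 4 × 5 = 120
  Harness drift: 1 × 2 × 2 = 4
  Hinge erosion: 1 × 3 × 7 = 21
  Retainer fatigue crack: 10 × 3 × 5 = 150
  Sleeve short circuit: 1 × 8 × 6 = 48
  Preload out of tolerance: 10 × 7 × 6 = 420
Modes with RPN ≥ 23: Harness overheating (24), Seal reversed (280), Terminal jamming (560), Bushing fatigue crack (800), Rotor open circuit (120), Retainer fatigue crack (150), Sleeve short circuit (48), Preload out of tolerance (420) → 8.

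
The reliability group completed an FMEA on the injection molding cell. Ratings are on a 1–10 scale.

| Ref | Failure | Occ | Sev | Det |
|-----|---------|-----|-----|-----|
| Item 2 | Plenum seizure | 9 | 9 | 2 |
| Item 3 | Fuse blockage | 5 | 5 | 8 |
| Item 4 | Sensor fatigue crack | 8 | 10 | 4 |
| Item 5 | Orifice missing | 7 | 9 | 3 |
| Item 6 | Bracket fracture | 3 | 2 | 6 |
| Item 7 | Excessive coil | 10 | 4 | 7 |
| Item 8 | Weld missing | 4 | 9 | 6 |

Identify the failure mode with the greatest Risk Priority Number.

Item 4

RPN = Severity × Occurrence × Detection:
  Item 2: 9 × 9 × 2 = 162
  Item 3: 5 × 5 × 8 = 200
  Item 4: 10 × 8 × 4 = 320
  Item 5: 9 × 7 × 3 = 189
  Item 6: 2 × 3 × 6 = 36
  Item 7: 4 × 10 × 7 = 280
  Item 8: 9 × 4 × 6 = 216
Highest RPN is 320 → Item 4.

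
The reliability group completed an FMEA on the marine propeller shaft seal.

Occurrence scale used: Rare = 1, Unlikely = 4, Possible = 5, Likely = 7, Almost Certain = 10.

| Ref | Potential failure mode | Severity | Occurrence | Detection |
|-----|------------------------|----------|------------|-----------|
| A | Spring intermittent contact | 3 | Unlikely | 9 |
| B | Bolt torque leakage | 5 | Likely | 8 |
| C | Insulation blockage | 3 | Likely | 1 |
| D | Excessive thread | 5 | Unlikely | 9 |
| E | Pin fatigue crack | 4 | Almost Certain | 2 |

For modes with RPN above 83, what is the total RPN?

RPN = Severity × Occurrence × Detection:
  A: 3 × 4 × 9 = 108
  B: 5 × 7 × 8 = 280
  C: 3 × 7 × 1 = 21
  D: 5 × 4 × 9 = 180
  E: 4 × 10 × 2 = 80
RPN > 83: A (108), B (280), D (180).
Sum: 108 + 280 + 180 = 568.

568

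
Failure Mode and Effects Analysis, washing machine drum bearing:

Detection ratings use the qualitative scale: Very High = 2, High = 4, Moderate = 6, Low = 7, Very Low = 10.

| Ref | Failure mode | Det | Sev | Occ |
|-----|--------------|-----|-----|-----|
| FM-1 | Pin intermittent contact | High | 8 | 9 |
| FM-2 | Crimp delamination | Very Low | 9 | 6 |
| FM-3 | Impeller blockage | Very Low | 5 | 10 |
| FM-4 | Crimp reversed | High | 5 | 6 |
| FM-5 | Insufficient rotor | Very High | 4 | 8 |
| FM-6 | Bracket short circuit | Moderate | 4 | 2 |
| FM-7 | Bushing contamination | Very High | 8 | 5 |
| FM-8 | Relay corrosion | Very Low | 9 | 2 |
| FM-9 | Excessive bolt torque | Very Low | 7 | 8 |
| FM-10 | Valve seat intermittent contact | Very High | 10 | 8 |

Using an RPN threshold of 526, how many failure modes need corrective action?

2

RPN = Severity × Occurrence × Detection:
  FM-1: 8 × 9 × 4 = 288
  FM-2: 9 × 6 × 10 = 540
  FM-3: 5 × 10 × 10 = 500
  FM-4: 5 × 6 × 4 = 120
  FM-5: 4 × 8 × 2 = 64
  FM-6: 4 × 2 × 6 = 48
  FM-7: 8 × 5 × 2 = 80
  FM-8: 9 × 2 × 10 = 180
  FM-9: 7 × 8 × 10 = 560
  FM-10: 10 × 8 × 2 = 160
Modes with RPN ≥ 526: FM-2 (540), FM-9 (560) → 2.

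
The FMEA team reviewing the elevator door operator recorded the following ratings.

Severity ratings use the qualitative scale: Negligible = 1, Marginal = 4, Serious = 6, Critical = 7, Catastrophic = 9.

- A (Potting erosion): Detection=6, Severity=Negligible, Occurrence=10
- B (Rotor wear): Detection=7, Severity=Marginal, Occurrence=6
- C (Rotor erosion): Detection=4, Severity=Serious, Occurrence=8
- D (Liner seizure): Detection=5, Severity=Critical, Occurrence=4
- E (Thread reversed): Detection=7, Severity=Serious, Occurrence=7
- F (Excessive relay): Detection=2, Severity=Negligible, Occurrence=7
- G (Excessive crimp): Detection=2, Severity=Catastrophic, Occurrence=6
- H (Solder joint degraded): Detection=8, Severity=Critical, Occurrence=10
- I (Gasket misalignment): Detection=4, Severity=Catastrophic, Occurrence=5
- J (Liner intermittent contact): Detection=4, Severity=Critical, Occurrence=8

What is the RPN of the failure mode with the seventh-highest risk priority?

RPN = Severity × Occurrence × Detection:
  A: 1 × 10 × 6 = 60
  B: 4 × 6 × 7 = 168
  C: 6 × 8 × 4 = 192
  D: 7 × 4 × 5 = 140
  E: 6 × 7 × 7 = 294
  F: 1 × 7 × 2 = 14
  G: 9 × 6 × 2 = 108
  H: 7 × 10 × 8 = 560
  I: 9 × 5 × 4 = 180
  J: 7 × 8 × 4 = 224
Sorted descending: 560, 294, 224, 192, 180, 168, 140, 108, 60, 14.
The seventh-highest RPN is 140 (D).

140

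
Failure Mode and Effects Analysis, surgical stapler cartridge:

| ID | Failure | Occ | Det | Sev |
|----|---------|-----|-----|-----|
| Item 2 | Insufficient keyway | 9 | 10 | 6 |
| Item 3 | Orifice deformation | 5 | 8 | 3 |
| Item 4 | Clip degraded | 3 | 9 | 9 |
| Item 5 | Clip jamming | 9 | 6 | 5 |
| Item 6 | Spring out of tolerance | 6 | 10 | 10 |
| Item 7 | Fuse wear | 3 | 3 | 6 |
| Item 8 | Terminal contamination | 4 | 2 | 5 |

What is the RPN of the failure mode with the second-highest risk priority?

540

RPN = Severity × Occurrence × Detection:
  Item 2: 6 × 9 × 10 = 540
  Item 3: 3 × 5 × 8 = 120
  Item 4: 9 × 3 × 9 = 243
  Item 5: 5 × 9 × 6 = 270
  Item 6: 10 × 6 × 10 = 600
  Item 7: 6 × 3 × 3 = 54
  Item 8: 5 × 4 × 2 = 40
Sorted descending: 600, 540, 270, 243, 120, 54, 40.
The second-highest RPN is 540 (Item 2).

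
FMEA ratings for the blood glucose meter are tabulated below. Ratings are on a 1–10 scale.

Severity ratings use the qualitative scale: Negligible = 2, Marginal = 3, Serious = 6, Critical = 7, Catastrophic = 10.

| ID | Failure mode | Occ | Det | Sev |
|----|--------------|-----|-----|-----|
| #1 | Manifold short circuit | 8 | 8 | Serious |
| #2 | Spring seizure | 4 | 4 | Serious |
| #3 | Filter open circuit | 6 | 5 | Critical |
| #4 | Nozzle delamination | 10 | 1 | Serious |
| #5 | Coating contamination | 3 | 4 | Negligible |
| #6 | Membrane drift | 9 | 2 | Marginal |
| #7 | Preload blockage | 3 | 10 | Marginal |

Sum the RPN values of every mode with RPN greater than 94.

690

RPN = Severity × Occurrence × Detection:
  #1: 6 × 8 × 8 = 384
  #2: 6 × 4 × 4 = 96
  #3: 7 × 6 × 5 = 210
  #4: 6 × 10 × 1 = 60
  #5: 2 × 3 × 4 = 24
  #6: 3 × 9 × 2 = 54
  #7: 3 × 3 × 10 = 90
RPN > 94: #1 (384), #2 (96), #3 (210).
Sum: 384 + 96 + 210 = 690.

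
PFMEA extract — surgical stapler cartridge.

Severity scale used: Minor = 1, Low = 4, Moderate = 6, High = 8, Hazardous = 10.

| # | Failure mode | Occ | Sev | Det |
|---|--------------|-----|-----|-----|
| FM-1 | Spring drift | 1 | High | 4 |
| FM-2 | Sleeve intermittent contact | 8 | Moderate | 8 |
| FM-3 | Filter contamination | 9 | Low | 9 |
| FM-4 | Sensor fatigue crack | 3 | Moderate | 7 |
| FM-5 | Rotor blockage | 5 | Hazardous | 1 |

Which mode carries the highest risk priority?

FM-2

RPN = Severity × Occurrence × Detection:
  FM-1: 8 × 1 × 4 = 32
  FM-2: 6 × 8 × 8 = 384
  FM-3: 4 × 9 × 9 = 324
  FM-4: 6 × 3 × 7 = 126
  FM-5: 10 × 5 × 1 = 50
Highest RPN is 384 → FM-2.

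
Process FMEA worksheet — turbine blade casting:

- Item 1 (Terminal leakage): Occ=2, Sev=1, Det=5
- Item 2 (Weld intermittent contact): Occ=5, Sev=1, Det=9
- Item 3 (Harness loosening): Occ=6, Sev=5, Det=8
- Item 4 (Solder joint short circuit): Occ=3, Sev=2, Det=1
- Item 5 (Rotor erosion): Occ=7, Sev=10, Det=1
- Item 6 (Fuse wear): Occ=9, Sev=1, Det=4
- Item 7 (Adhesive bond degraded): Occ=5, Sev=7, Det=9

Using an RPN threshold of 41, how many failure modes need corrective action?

RPN = Severity × Occurrence × Detection:
  Item 1: 1 × 2 × 5 = 10
  Item 2: 1 × 5 × 9 = 45
  Item 3: 5 × 6 × 8 = 240
  Item 4: 2 × 3 × 1 = 6
  Item 5: 10 × 7 × 1 = 70
  Item 6: 1 × 9 × 4 = 36
  Item 7: 7 × 5 × 9 = 315
Modes with RPN ≥ 41: Item 2 (45), Item 3 (240), Item 5 (70), Item 7 (315) → 4.

4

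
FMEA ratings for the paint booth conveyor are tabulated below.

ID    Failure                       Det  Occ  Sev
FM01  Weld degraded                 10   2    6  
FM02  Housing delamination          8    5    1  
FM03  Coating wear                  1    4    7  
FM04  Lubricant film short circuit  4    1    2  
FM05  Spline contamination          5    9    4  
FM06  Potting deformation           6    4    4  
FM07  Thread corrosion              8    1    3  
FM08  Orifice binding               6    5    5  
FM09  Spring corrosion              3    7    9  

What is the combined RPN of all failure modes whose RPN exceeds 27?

RPN = Severity × Occurrence × Detection:
  FM01: 6 × 2 × 10 = 120
  FM02: 1 × 5 × 8 = 40
  FM03: 7 × 4 × 1 = 28
  FM04: 2 × 1 × 4 = 8
  FM05: 4 × 9 × 5 = 180
  FM06: 4 × 4 × 6 = 96
  FM07: 3 × 1 × 8 = 24
  FM08: 5 × 5 × 6 = 150
  FM09: 9 × 7 × 3 = 189
RPN > 27: FM01 (120), FM02 (40), FM03 (28), FM05 (180), FM06 (96), FM08 (150), FM09 (189).
Sum: 120 + 40 + 28 + 180 + 96 + 150 + 189 = 803.

803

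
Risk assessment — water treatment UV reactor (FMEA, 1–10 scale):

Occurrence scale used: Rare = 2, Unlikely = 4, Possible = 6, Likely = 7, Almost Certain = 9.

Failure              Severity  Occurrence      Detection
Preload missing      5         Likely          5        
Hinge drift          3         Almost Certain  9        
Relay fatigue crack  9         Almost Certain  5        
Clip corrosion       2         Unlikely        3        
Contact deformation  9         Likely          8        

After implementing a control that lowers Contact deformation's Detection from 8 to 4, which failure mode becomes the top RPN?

Relay fatigue crack

RPN = Severity × Occurrence × Detection:
  Preload missing: 5 × 7 × 5 = 175
  Hinge drift: 3 × 9 × 9 = 243
  Relay fatigue crack: 9 × 9 × 5 = 405
  Clip corrosion: 2 × 4 × 3 = 24
  Contact deformation: 9 × 7 × 8 = 504
After action: Contact deformation → 9 × 7 × 4 = 252.
Revised RPNs: Relay fatigue crack=405, Contact deformation=252, Hinge drift=243, Preload missing=175, Clip corrosion=24.
Highest is now Relay fatigue crack (405).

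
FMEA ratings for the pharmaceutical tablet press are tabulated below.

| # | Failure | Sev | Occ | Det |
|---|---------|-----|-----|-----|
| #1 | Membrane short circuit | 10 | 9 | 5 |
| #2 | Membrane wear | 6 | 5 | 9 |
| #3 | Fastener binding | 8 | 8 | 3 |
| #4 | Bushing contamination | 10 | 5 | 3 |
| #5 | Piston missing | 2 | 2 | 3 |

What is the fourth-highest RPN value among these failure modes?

RPN = Severity × Occurrence × Detection:
  #1: 10 × 9 × 5 = 450
  #2: 6 × 5 × 9 = 270
  #3: 8 × 8 × 3 = 192
  #4: 10 × 5 × 3 = 150
  #5: 2 × 2 × 3 = 12
Sorted descending: 450, 270, 192, 150, 12.
The fourth-highest RPN is 150 (#4).

150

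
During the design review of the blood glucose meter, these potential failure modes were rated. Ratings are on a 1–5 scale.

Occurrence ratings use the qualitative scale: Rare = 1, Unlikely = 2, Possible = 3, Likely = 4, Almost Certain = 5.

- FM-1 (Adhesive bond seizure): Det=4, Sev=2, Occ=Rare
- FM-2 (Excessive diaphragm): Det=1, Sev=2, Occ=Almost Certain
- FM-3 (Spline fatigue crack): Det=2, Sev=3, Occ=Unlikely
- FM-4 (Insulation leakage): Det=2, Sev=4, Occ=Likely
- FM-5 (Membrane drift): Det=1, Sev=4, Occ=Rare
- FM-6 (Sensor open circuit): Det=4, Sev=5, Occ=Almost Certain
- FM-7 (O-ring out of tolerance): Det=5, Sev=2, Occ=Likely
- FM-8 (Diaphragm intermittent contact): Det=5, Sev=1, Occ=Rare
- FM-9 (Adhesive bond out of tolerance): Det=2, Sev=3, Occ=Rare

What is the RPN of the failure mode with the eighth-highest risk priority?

RPN = Severity × Occurrence × Detection:
  FM-1: 2 × 1 × 4 = 8
  FM-2: 2 × 5 × 1 = 10
  FM-3: 3 × 2 × 2 = 12
  FM-4: 4 × 4 × 2 = 32
  FM-5: 4 × 1 × 1 = 4
  FM-6: 5 × 5 × 4 = 100
  FM-7: 2 × 4 × 5 = 40
  FM-8: 1 × 1 × 5 = 5
  FM-9: 3 × 1 × 2 = 6
Sorted descending: 100, 40, 32, 12, 10, 8, 6, 5, 4.
The eighth-highest RPN is 5 (FM-8).

5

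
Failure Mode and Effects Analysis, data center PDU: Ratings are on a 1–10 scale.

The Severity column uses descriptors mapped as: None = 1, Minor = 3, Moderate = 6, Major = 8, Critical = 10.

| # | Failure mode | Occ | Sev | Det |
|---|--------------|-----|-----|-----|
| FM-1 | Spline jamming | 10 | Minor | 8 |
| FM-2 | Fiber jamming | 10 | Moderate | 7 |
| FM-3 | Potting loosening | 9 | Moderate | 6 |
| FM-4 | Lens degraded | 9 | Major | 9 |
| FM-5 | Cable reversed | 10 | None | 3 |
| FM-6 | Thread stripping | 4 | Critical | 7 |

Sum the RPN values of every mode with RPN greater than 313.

RPN = Severity × Occurrence × Detection:
  FM-1: 3 × 10 × 8 = 240
  FM-2: 6 × 10 × 7 = 420
  FM-3: 6 × 9 × 6 = 324
  FM-4: 8 × 9 × 9 = 648
  FM-5: 1 × 10 × 3 = 30
  FM-6: 10 × 4 × 7 = 280
RPN > 313: FM-2 (420), FM-3 (324), FM-4 (648).
Sum: 420 + 324 + 648 = 1392.

1392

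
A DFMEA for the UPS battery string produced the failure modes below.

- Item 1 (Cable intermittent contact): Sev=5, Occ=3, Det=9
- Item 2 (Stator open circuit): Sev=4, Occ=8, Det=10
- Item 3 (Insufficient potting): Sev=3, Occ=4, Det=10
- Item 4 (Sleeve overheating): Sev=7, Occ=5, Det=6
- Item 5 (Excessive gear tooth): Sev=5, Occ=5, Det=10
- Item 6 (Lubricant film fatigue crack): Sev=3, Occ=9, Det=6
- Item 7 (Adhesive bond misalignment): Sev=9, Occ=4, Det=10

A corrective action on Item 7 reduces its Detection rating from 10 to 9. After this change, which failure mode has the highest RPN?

Item 7

RPN = Severity × Occurrence × Detection:
  Item 1: 5 × 3 × 9 = 135
  Item 2: 4 × 8 × 10 = 320
  Item 3: 3 × 4 × 10 = 120
  Item 4: 7 × 5 × 6 = 210
  Item 5: 5 × 5 × 10 = 250
  Item 6: 3 × 9 × 6 = 162
  Item 7: 9 × 4 × 10 = 360
After action: Item 7 → 9 × 4 × 9 = 324.
Revised RPNs: Item 7=324, Item 2=320, Item 5=250, Item 4=210, Item 6=162, Item 1=135, Item 3=120.
Highest is now Item 7 (324).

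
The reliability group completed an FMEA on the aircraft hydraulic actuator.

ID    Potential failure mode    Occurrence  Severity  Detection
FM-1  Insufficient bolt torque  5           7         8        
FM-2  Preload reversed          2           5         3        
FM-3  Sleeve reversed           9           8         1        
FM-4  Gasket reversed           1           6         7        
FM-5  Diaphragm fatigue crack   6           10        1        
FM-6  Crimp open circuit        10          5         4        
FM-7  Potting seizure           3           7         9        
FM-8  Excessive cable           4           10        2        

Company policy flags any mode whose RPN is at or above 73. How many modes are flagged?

4

RPN = Severity × Occurrence × Detection:
  FM-1: 7 × 5 × 8 = 280
  FM-2: 5 × 2 × 3 = 30
  FM-3: 8 × 9 × 1 = 72
  FM-4: 6 × 1 × 7 = 42
  FM-5: 10 × 6 × 1 = 60
  FM-6: 5 × 10 × 4 = 200
  FM-7: 7 × 3 × 9 = 189
  FM-8: 10 × 4 × 2 = 80
Modes with RPN ≥ 73: FM-1 (280), FM-6 (200), FM-7 (189), FM-8 (80) → 4.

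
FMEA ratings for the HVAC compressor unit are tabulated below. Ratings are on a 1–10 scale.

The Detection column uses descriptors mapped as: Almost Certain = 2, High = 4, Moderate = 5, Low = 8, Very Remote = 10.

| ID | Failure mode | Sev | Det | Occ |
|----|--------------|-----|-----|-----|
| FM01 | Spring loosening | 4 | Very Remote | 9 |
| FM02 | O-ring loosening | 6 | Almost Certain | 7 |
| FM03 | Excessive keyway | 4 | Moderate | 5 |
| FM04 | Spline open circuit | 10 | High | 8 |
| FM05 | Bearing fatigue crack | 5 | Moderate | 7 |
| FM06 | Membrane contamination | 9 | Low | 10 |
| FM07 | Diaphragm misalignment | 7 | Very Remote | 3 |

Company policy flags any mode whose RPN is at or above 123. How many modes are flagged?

RPN = Severity × Occurrence × Detection:
  FM01: 4 × 9 × 10 = 360
  FM02: 6 × 7 × 2 = 84
  FM03: 4 × 5 × 5 = 100
  FM04: 10 × 8 × 4 = 320
  FM05: 5 × 7 × 5 = 175
  FM06: 9 × 10 × 8 = 720
  FM07: 7 × 3 × 10 = 210
Modes with RPN ≥ 123: FM01 (360), FM04 (320), FM05 (175), FM06 (720), FM07 (210) → 5.

5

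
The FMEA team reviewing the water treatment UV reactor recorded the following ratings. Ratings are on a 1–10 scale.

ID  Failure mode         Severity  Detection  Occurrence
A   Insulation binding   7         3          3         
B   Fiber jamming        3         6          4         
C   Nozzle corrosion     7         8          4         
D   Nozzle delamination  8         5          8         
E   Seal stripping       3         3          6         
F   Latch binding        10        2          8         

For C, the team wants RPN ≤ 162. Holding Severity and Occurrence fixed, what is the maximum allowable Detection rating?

5

C: S=7, O=4, D=8 → current RPN = 224.
Fixed product = 28. Need 28 × D ≤ 162, so D ≤ 162/28 = 5.79.
Maximum integer Detection rating = 5 (gives RPN 140; D=6 would give 168 > 162).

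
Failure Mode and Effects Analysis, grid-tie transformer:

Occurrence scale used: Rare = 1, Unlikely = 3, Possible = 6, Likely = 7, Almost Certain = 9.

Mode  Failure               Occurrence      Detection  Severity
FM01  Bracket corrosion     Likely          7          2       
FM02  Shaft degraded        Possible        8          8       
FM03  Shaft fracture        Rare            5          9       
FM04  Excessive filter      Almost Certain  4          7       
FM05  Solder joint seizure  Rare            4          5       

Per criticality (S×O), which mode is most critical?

Criticality = Severity × Occurrence:
  FM01: 2 × 7 = 14
  FM02: 8 × 6 = 48
  FM03: 9 × 1 = 9
  FM04: 7 × 9 = 63
  FM05: 5 × 1 = 5
Highest criticality is 63 → FM04.

FM04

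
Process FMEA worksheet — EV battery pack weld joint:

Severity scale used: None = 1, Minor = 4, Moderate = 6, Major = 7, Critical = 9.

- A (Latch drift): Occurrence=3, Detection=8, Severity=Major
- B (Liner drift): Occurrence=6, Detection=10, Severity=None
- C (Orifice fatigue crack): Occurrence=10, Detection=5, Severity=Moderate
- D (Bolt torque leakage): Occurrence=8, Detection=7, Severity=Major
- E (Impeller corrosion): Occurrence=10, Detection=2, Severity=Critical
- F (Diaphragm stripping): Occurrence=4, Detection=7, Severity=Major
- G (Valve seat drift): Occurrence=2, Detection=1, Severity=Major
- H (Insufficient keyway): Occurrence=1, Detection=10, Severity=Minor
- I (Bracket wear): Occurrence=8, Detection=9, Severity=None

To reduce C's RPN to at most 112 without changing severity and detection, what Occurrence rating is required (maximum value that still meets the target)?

3

C: S=6, O=10, D=5 → current RPN = 300.
Fixed product = 30. Need 30 × O ≤ 112, so O ≤ 112/30 = 3.73.
Maximum integer Occurrence rating = 3 (gives RPN 90; O=4 would give 120 > 112).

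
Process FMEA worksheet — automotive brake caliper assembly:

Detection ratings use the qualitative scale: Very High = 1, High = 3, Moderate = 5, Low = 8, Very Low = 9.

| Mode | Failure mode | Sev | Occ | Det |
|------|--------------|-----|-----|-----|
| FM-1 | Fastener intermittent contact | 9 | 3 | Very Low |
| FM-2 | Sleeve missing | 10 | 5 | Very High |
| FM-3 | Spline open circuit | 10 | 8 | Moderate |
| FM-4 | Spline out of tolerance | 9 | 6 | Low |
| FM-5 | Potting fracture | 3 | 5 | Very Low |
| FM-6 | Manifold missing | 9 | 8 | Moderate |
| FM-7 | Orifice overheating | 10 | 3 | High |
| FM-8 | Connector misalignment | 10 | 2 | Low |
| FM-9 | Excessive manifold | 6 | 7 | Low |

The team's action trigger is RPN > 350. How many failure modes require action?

3

RPN = Severity × Occurrence × Detection:
  FM-1: 9 × 3 × 9 = 243
  FM-2: 10 × 5 × 1 = 50
  FM-3: 10 × 8 × 5 = 400
  FM-4: 9 × 6 × 8 = 432
  FM-5: 3 × 5 × 9 = 135
  FM-6: 9 × 8 × 5 = 360
  FM-7: 10 × 3 × 3 = 90
  FM-8: 10 × 2 × 8 = 160
  FM-9: 6 × 7 × 8 = 336
Modes with RPN > 350: FM-3 (400), FM-4 (432), FM-6 (360) → 3.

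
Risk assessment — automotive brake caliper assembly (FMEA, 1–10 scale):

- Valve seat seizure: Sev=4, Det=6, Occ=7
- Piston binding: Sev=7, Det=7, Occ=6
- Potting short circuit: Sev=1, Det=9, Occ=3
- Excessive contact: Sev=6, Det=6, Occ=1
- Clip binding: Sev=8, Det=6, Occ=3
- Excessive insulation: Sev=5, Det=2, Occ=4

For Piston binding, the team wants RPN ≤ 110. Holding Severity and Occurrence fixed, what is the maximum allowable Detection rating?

2

Piston binding: S=7, O=6, D=7 → current RPN = 294.
Fixed product = 42. Need 42 × D ≤ 110, so D ≤ 110/42 = 2.62.
Maximum integer Detection rating = 2 (gives RPN 84; D=3 would give 126 > 110).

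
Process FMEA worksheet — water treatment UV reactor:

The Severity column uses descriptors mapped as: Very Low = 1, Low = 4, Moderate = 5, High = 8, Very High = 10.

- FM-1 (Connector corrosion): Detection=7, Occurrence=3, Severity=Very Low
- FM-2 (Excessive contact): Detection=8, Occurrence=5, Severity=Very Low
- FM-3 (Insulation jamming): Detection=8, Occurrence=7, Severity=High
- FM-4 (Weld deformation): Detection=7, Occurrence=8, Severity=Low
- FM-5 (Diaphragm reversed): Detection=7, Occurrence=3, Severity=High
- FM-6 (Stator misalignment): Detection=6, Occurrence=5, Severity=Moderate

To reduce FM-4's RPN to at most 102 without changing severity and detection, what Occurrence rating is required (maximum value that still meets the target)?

3

FM-4: S=4, O=8, D=7 → current RPN = 224.
Fixed product = 28. Need 28 × O ≤ 102, so O ≤ 102/28 = 3.64.
Maximum integer Occurrence rating = 3 (gives RPN 84; O=4 would give 112 > 102).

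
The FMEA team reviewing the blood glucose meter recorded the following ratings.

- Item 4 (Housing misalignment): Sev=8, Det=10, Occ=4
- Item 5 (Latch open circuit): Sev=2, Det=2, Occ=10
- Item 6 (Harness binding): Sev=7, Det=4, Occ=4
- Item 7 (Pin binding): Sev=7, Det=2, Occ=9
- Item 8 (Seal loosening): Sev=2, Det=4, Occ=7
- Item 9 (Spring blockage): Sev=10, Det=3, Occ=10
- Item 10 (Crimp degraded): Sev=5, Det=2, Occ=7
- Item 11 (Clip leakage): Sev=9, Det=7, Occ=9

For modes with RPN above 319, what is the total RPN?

887

RPN = Severity × Occurrence × Detection:
  Item 4: 8 × 4 × 10 = 320
  Item 5: 2 × 10 × 2 = 40
  Item 6: 7 × 4 × 4 = 112
  Item 7: 7 × 9 × 2 = 126
  Item 8: 2 × 7 × 4 = 56
  Item 9: 10 × 10 × 3 = 300
  Item 10: 5 × 7 × 2 = 70
  Item 11: 9 × 9 × 7 = 567
RPN > 319: Item 4 (320), Item 11 (567).
Sum: 320 + 567 = 887.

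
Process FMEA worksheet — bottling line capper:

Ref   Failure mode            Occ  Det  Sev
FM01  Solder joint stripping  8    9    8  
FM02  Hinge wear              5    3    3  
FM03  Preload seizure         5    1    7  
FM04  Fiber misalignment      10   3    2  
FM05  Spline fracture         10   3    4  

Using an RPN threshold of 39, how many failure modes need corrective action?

RPN = Severity × Occurrence × Detection:
  FM01: 8 × 8 × 9 = 576
  FM02: 3 × 5 × 3 = 45
  FM03: 7 × 5 × 1 = 35
  FM04: 2 × 10 × 3 = 60
  FM05: 4 × 10 × 3 = 120
Modes with RPN ≥ 39: FM01 (576), FM02 (45), FM04 (60), FM05 (120) → 4.

4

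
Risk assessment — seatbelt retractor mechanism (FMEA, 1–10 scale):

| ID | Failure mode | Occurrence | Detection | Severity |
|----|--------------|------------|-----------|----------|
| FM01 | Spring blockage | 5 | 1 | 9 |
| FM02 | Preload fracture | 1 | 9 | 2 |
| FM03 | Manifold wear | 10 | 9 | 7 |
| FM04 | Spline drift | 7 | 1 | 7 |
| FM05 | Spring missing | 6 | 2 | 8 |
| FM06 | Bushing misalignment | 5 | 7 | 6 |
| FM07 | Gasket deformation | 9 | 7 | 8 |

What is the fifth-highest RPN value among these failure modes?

RPN = Severity × Occurrence × Detection:
  FM01: 9 × 5 × 1 = 45
  FM02: 2 × 1 × 9 = 18
  FM03: 7 × 10 × 9 = 630
  FM04: 7 × 7 × 1 = 49
  FM05: 8 × 6 × 2 = 96
  FM06: 6 × 5 × 7 = 210
  FM07: 8 × 9 × 7 = 504
Sorted descending: 630, 504, 210, 96, 49, 45, 18.
The fifth-highest RPN is 49 (FM04).

49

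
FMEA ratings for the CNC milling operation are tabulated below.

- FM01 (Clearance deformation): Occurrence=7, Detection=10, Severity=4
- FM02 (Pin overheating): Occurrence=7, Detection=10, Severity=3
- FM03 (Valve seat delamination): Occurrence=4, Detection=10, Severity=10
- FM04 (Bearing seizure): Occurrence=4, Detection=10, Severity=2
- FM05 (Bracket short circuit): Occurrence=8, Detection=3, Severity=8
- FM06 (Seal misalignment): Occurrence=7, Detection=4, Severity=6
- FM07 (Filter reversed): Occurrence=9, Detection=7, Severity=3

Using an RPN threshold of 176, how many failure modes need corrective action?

RPN = Severity × Occurrence × Detection:
  FM01: 4 × 7 × 10 = 280
  FM02: 3 × 7 × 10 = 210
  FM03: 10 × 4 × 10 = 400
  FM04: 2 × 4 × 10 = 80
  FM05: 8 × 8 × 3 = 192
  FM06: 6 × 7 × 4 = 168
  FM07: 3 × 9 × 7 = 189
Modes with RPN ≥ 176: FM01 (280), FM02 (210), FM03 (400), FM05 (192), FM07 (189) → 5.

5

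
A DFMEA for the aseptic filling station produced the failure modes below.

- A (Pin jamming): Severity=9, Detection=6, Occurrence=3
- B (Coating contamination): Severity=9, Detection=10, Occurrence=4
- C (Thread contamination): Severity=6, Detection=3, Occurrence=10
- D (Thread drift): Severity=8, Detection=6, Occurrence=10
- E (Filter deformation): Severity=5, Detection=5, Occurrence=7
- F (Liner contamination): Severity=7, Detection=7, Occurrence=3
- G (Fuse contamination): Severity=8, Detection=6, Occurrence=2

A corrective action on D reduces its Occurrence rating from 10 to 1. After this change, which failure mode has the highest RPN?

RPN = Severity × Occurrence × Detection:
  A: 9 × 3 × 6 = 162
  B: 9 × 4 × 10 = 360
  C: 6 × 10 × 3 = 180
  D: 8 × 10 × 6 = 480
  E: 5 × 7 × 5 = 175
  F: 7 × 3 × 7 = 147
  G: 8 × 2 × 6 = 96
After action: D → 8 × 1 × 6 = 48.
Revised RPNs: B=360, C=180, E=175, A=162, F=147, G=96, D=48.
Highest is now B (360).

B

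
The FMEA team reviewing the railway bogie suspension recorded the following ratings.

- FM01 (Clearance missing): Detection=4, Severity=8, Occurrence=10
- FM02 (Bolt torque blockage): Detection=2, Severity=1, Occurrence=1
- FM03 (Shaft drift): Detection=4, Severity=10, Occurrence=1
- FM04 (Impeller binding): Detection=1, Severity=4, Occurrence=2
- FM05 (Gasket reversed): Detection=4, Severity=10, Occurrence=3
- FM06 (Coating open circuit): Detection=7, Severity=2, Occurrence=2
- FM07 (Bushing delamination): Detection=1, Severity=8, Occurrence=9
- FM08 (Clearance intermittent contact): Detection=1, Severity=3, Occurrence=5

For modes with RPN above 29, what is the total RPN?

RPN = Severity × Occurrence × Detection:
  FM01: 8 × 10 × 4 = 320
  FM02: 1 × 1 × 2 = 2
  FM03: 10 × 1 × 4 = 40
  FM04: 4 × 2 × 1 = 8
  FM05: 10 × 3 × 4 = 120
  FM06: 2 × 2 × 7 = 28
  FM07: 8 × 9 × 1 = 72
  FM08: 3 × 5 × 1 = 15
RPN > 29: FM01 (320), FM03 (40), FM05 (120), FM07 (72).
Sum: 320 + 40 + 120 + 72 = 552.

552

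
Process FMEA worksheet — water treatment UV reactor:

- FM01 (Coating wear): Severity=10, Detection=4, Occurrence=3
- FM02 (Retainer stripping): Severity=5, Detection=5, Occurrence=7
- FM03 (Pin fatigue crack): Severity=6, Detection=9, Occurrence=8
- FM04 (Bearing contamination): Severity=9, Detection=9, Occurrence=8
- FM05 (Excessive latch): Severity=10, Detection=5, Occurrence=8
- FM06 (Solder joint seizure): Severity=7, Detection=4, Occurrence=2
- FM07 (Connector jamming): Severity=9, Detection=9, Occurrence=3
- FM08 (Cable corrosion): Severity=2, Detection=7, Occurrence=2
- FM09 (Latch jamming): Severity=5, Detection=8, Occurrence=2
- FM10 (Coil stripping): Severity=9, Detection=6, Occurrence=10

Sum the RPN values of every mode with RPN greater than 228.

RPN = Severity × Occurrence × Detection:
  FM01: 10 × 3 × 4 = 120
  FM02: 5 × 7 × 5 = 175
  FM03: 6 × 8 × 9 = 432
  FM04: 9 × 8 × 9 = 648
  FM05: 10 × 8 × 5 = 400
  FM06: 7 × 2 × 4 = 56
  FM07: 9 × 3 × 9 = 243
  FM08: 2 × 2 × 7 = 28
  FM09: 5 × 2 × 8 = 80
  FM10: 9 × 10 × 6 = 540
RPN > 228: FM03 (432), FM04 (648), FM05 (400), FM07 (243), FM10 (540).
Sum: 432 + 648 + 400 + 243 + 540 = 2263.

2263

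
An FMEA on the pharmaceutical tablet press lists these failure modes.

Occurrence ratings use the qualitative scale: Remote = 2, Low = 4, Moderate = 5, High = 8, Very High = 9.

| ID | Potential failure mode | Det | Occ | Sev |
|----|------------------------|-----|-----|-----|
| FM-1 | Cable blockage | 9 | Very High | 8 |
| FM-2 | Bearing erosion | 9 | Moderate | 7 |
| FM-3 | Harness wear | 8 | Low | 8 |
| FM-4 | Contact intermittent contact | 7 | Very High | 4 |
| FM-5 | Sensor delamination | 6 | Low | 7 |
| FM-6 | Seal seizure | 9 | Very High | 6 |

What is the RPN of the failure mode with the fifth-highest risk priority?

252

RPN = Severity × Occurrence × Detection:
  FM-1: 8 × 9 × 9 = 648
  FM-2: 7 × 5 × 9 = 315
  FM-3: 8 × 4 × 8 = 256
  FM-4: 4 × 9 × 7 = 252
  FM-5: 7 × 4 × 6 = 168
  FM-6: 6 × 9 × 9 = 486
Sorted descending: 648, 486, 315, 256, 252, 168.
The fifth-highest RPN is 252 (FM-4).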